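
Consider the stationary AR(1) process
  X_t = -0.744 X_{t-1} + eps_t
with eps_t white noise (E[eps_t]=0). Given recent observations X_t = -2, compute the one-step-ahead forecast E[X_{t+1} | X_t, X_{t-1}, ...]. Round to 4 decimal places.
E[X_{t+1} \mid \mathcal F_t] = 1.4880

For an AR(p) model X_t = c + sum_i phi_i X_{t-i} + eps_t, the
one-step-ahead conditional mean is
  E[X_{t+1} | X_t, ...] = c + sum_i phi_i X_{t+1-i}.
Substitute known values:
  E[X_{t+1} | ...] = (-0.744) * (-2)
                   = 1.4880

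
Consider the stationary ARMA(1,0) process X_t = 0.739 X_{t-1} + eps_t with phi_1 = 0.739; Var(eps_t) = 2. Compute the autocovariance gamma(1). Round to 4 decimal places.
\gamma(1) = 3.2564

Multiply the model equation by X_{t-k} and take expectations. With theta_0 = psi_0 = 1 and psi_j the MA(infinity) weights, this gives
  gamma(k) - sum_i phi_i gamma(k-i) = c_k,
  c_k = sigma^2 * sum_{j=k..q} theta_j psi_{j-k}   (c_k = 0 for k > q),
using gamma(-m) = gamma(m).
Pure AR (q = 0): c_0 = sigma^2 = 2, c_k = 0 for k >= 1.
Equations for k = 0 and k = 1 (AR order 1):
  gamma(0) = phi_1 gamma(1) + c_0
  gamma(1) = phi_1 gamma(0) + c_1
Substituting the second into the first: gamma(0) (1 - phi_1^2) = c_0 + phi_1 c_1, so
  gamma(0) = c_0 / (1 - phi_1^2) = 2 / (1 - (0.739)^2) = 2 / 0.453879 = 4.406461.
  gamma(1) = phi_1 gamma(0) = (0.739)(4.406461) = 3.256374.
Therefore gamma(1) = 3.2564 (to 4 decimal places).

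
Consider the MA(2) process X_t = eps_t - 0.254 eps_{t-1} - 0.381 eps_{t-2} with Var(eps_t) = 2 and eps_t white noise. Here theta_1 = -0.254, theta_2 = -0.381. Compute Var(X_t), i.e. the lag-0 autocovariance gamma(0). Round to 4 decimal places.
\gamma(0) = 2.4194

For an MA(q) process X_t = eps_t + sum_i theta_i eps_{t-i} with
Var(eps_t) = sigma^2, the variance is
  gamma(0) = sigma^2 * (1 + sum_i theta_i^2).
  sum_i theta_i^2 = (-0.254)^2 + (-0.381)^2 = 0.064516 + 0.145161 = 0.209677.
  gamma(0) = 2 * (1 + 0.209677) = 2 * 1.209677 = 2.419354, which rounds to 2.4194.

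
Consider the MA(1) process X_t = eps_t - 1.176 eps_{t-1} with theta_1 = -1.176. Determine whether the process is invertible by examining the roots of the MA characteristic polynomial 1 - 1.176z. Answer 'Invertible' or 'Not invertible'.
\text{Not invertible}

The MA(q) characteristic polynomial is P(z) = 1 - 1.176z.
Invertibility requires all roots to lie outside the unit circle, i.e. |z| > 1 for every root.
This is linear in z: 1 + (-1.176) z = 0  =>  z = -1/(-1.176) = 0.85034,  |z| = 0.85034.
Moduli of all roots: 0.8503.
All moduli strictly greater than 1? No.
Verdict: Not invertible.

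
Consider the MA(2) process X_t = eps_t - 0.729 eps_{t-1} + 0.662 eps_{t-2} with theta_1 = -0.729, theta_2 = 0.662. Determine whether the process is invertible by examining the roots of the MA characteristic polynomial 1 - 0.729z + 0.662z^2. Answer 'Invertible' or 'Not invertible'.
\text{Invertible}

The MA(q) characteristic polynomial is P(z) = 1 - 0.729z + 0.662z^2.
Invertibility requires all roots to lie outside the unit circle, i.e. |z| > 1 for every root.
Set 1 + (-0.729) z + (0.662) z^2 = 0, i.e. a z^2 + b z + c = 0 with a = 0.662, b = -0.729, c = 1.
Discriminant D = b^2 - 4ac = (-0.729)^2 - 4*(0.662)*1 = 0.531441 - (2.648) = -2.116559.
D < 0, so the roots are the complex-conjugate pair z = (-b +/- i sqrt(-D)) / (2a) = 0.5506 +/- 1.0988i.
For a conjugate pair |z|^2 = z * conj(z) = (product of roots) = c/a = 1/(0.662) = 1.510574, so |z| = sqrt(1.510574) = 1.2291 for both roots.
Moduli of all roots: 1.2291, 1.2291.
All moduli strictly greater than 1? Yes.
Verdict: Invertible.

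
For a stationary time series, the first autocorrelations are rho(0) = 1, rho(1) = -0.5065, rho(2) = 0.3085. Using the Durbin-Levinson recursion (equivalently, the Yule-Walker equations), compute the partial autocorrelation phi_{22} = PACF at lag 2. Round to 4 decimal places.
\phi_{22} = 0.0699

The PACF at lag k is phi_{kk}, the last component of the solution
to the Yule-Walker system G_k phi = r_k where
  (G_k)_{ij} = rho(|i - j|), (r_k)_i = rho(i), i,j = 1..k.
Equivalently, Durbin-Levinson gives phi_{kk} iteratively:
  phi_{11} = rho(1)
  phi_{kk} = [rho(k) - sum_{j=1..k-1} phi_{k-1,j} rho(k-j)]
            / [1 - sum_{j=1..k-1} phi_{k-1,j} rho(j)],
  phi_{k,j} = phi_{k-1,j} - phi_{kk} phi_{k-1,k-j},  j = 1..k-1.
Step k = 1:
  phi_11 = rho(1) = -0.5065.
Step k = 2:
  phi_22 = [rho(2) - phi_11 rho(1)] / [1 - phi_11 rho(1)] = [0.3085 - (-0.5065)(-0.5065)] / [1 - (-0.5065)(-0.5065)]
         = 0.05195775 / 0.74345775 = 0.0699.
Therefore phi_{22} = 0.0699.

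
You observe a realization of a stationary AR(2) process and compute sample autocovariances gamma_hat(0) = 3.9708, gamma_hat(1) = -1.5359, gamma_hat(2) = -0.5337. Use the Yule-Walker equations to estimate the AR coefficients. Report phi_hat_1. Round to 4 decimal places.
\hat\phi_{1} = -0.5160

The Yule-Walker equations for an AR(p) process read, in matrix form,
  Gamma_p phi = r_p,   with   (Gamma_p)_{ij} = gamma(|i - j|),
                       (r_p)_i = gamma(i),   i,j = 1..p.
Substitute the sample gammas (Toeplitz matrix and right-hand side of size 2):
  Gamma_p = [[3.9708, -1.5359], [-1.5359, 3.9708]]
  r_p     = [-1.5359, -0.5337]
Written out:
  3.9708 phi_1 - 1.5359 phi_2 = -1.5359
  -1.5359 phi_1 + 3.9708 phi_2 = -0.5337
Solve by Cramer's rule:
  det = gamma(0)^2 - gamma(1)^2 = (3.9708)^2 - (-1.5359)^2 = 15.76725264 - 2.35898881 = 13.40826383
  phi_hat_1 = [gamma(1) gamma(0) - gamma(1) gamma(2)] / det = [(-1.5359)(3.9708) - (-1.5359)(-0.5337)] / 13.40826383 = -6.91846155 / 13.40826383 = -0.516
  phi_hat_2 = [gamma(0) gamma(2) - gamma(1)^2] / det = [(3.9708)(-0.5337) - (-1.5359)^2] / 13.40826383 = -4.47820477 / 13.40826383 = -0.334
So phi_hat = [-0.5160, -0.3340].
Therefore phi_hat_1 = -0.5160.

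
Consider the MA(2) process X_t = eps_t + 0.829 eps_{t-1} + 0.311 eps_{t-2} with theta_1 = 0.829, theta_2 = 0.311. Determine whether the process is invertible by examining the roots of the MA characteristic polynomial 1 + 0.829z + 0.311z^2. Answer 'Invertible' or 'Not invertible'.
\text{Invertible}

The MA(q) characteristic polynomial is P(z) = 1 + 0.829z + 0.311z^2.
Invertibility requires all roots to lie outside the unit circle, i.e. |z| > 1 for every root.
Set 1 + (0.829) z + (0.311) z^2 = 0, i.e. a z^2 + b z + c = 0 with a = 0.311, b = 0.829, c = 1.
Discriminant D = b^2 - 4ac = (0.829)^2 - 4*(0.311)*1 = 0.687241 - (1.244) = -0.556759.
D < 0, so the roots are the complex-conjugate pair z = (-b +/- i sqrt(-D)) / (2a) = -1.3328 +/- 1.1996i.
For a conjugate pair |z|^2 = z * conj(z) = (product of roots) = c/a = 1/(0.311) = 3.215434, so |z| = sqrt(3.215434) = 1.7932 for both roots.
Moduli of all roots: 1.7932, 1.7932.
All moduli strictly greater than 1? Yes.
Verdict: Invertible.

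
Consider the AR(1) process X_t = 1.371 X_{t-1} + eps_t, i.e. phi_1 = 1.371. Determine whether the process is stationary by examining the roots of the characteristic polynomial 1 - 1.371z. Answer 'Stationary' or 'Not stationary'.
\text{Not stationary}

The AR(p) characteristic polynomial is P(z) = 1 - 1.371z.
Stationarity requires all roots to lie outside the unit circle, i.e. |z| > 1 for every root.
This is linear in z: 1 + (-1.371) z = 0  =>  z = -1/(-1.371) = 0.729395,  |z| = 0.729395.
Moduli of all roots: 0.7294.
All moduli strictly greater than 1? No.
Verdict: Not stationary.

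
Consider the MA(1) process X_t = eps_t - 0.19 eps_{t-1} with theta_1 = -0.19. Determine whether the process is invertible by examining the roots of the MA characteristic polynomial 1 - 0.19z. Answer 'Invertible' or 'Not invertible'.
\text{Invertible}

The MA(q) characteristic polynomial is P(z) = 1 - 0.19z.
Invertibility requires all roots to lie outside the unit circle, i.e. |z| > 1 for every root.
This is linear in z: 1 + (-0.19) z = 0  =>  z = -1/(-0.19) = 5.263158,  |z| = 5.263158.
Moduli of all roots: 5.2632.
All moduli strictly greater than 1? Yes.
Verdict: Invertible.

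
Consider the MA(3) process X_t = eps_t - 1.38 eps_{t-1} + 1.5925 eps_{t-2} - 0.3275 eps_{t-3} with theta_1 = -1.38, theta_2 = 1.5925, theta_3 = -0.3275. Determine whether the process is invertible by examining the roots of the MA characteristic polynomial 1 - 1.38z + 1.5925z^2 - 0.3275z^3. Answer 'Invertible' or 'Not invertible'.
\text{Not invertible}

The MA(q) characteristic polynomial is P(z) = 1 - 1.38z + 1.5925z^2 - 0.3275z^3.
Invertibility requires all roots to lie outside the unit circle, i.e. |z| > 1 for every root.
Degree 3: look for a simple real root z0 first, then factor out (1 - z/z0) and solve the remaining quadratic.
Testing z0 = 4: P(4) = 1 + (-1.38)(4) + (1.5925)(4)^2 + (-0.3275)(4)^3
  = 1 + (-5.52) + (25.48) + (-20.96) = 0.  So z_0 = 4 is a root, |z_0| = 4.
Divide out the factor (1 - 0.25 z) = (1 - z/z0) (since 1/z0 = 0.25):
  P(z) = (1 - 0.25 z)(1 + (-1.13) z + (1.31) z^2)
  [check: z-coef -1.13 - (0.25) = -1.38; z^2-coef 1.31 - (0.25)(-1.13) = 1.5925; z^3-coef -(0.25)(1.31) = -0.3275.]
Remaining roots from the quadratic factor 1 + (-1.13) z + (1.31) z^2:
  Set 1 + (-1.13) z + (1.31) z^2 = 0, i.e. a z^2 + b z + c = 0 with a = 1.31, b = -1.13, c = 1.
  Discriminant D = b^2 - 4ac = (-1.13)^2 - 4*(1.31)*1 = 1.2769 - (5.24) = -3.9631.
  D < 0, so the roots are the complex-conjugate pair z = (-b +/- i sqrt(-D)) / (2a) = 0.4313 +/- 0.7598i.
  For a conjugate pair |z|^2 = z * conj(z) = (product of roots) = c/a = 1/(1.31) = 0.763359, so |z| = sqrt(0.763359) = 0.8737 for both roots.
Moduli of all roots: 4.0000, 0.8737, 0.8737.
All moduli strictly greater than 1? No.
Verdict: Not invertible.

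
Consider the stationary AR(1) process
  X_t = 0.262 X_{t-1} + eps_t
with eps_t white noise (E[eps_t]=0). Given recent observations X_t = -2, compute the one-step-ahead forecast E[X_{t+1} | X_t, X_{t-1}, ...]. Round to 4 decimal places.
E[X_{t+1} \mid \mathcal F_t] = -0.5240

For an AR(p) model X_t = c + sum_i phi_i X_{t-i} + eps_t, the
one-step-ahead conditional mean is
  E[X_{t+1} | X_t, ...] = c + sum_i phi_i X_{t+1-i}.
Substitute known values:
  E[X_{t+1} | ...] = (0.262) * (-2)
                   = -0.5240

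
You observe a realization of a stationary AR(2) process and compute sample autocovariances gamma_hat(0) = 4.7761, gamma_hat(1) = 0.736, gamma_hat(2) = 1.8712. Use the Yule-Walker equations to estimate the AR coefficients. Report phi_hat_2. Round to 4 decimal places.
\hat\phi_{2} = 0.3770

The Yule-Walker equations for an AR(p) process read, in matrix form,
  Gamma_p phi = r_p,   with   (Gamma_p)_{ij} = gamma(|i - j|),
                       (r_p)_i = gamma(i),   i,j = 1..p.
Substitute the sample gammas (Toeplitz matrix and right-hand side of size 2):
  Gamma_p = [[4.7761, 0.736], [0.736, 4.7761]]
  r_p     = [0.736, 1.8712]
Written out:
  4.7761 phi_1 + 0.736 phi_2 = 0.736
  0.736 phi_1 + 4.7761 phi_2 = 1.8712
Solve by Cramer's rule:
  det = gamma(0)^2 - gamma(1)^2 = (4.7761)^2 - (0.736)^2 = 22.81113121 - 0.541696 = 22.26943521
  phi_hat_1 = [gamma(1) gamma(0) - gamma(1) gamma(2)] / det = [(0.736)(4.7761) - (0.736)(1.8712)] / 22.26943521 = 2.1380064 / 22.26943521 = 0.096
  phi_hat_2 = [gamma(0) gamma(2) - gamma(1)^2] / det = [(4.7761)(1.8712) - (0.736)^2] / 22.26943521 = 8.39534232 / 22.26943521 = 0.377
So phi_hat = [0.0960, 0.3770].
Therefore phi_hat_2 = 0.3770.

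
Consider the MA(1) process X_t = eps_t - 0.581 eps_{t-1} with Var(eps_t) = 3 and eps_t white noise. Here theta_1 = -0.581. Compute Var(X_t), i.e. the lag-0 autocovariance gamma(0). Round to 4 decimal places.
\gamma(0) = 4.0127

For an MA(q) process X_t = eps_t + sum_i theta_i eps_{t-i} with
Var(eps_t) = sigma^2, the variance is
  gamma(0) = sigma^2 * (1 + sum_i theta_i^2).
  sum_i theta_i^2 = (-0.581)^2 = 0.337561.
  gamma(0) = 3 * (1 + 0.337561) = 3 * 1.337561 = 4.012683, which rounds to 4.0127.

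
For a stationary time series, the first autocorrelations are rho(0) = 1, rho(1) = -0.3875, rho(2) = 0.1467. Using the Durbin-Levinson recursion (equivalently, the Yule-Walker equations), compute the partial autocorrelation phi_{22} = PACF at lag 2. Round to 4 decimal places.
\phi_{22} = -0.0041

The PACF at lag k is phi_{kk}, the last component of the solution
to the Yule-Walker system G_k phi = r_k where
  (G_k)_{ij} = rho(|i - j|), (r_k)_i = rho(i), i,j = 1..k.
Equivalently, Durbin-Levinson gives phi_{kk} iteratively:
  phi_{11} = rho(1)
  phi_{kk} = [rho(k) - sum_{j=1..k-1} phi_{k-1,j} rho(k-j)]
            / [1 - sum_{j=1..k-1} phi_{k-1,j} rho(j)],
  phi_{k,j} = phi_{k-1,j} - phi_{kk} phi_{k-1,k-j},  j = 1..k-1.
Step k = 1:
  phi_11 = rho(1) = -0.3875.
Step k = 2:
  phi_22 = [rho(2) - phi_11 rho(1)] / [1 - phi_11 rho(1)] = [0.1467 - (-0.3875)(-0.3875)] / [1 - (-0.3875)(-0.3875)]
         = -0.00345625 / 0.84984375 = -0.0041.
Therefore phi_{22} = -0.0041.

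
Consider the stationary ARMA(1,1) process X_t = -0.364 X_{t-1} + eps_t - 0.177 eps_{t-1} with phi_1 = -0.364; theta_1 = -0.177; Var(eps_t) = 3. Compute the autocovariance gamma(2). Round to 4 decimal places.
\gamma(2) = 0.7249

Multiply the model equation by X_{t-k} and take expectations. With theta_0 = psi_0 = 1 and psi_j the MA(infinity) weights, this gives
  gamma(k) - sum_i phi_i gamma(k-i) = c_k,
  c_k = sigma^2 * sum_{j=k..q} theta_j psi_{j-k}   (c_k = 0 for k > q),
using gamma(-m) = gamma(m).
psi-weights needed (psi_j = theta_j + sum_i phi_i psi_{j-i}):
  psi_1 = theta_1 + phi_1 = -0.177 + (-0.364) = -0.541
Right-hand sides:
  c_0 = sigma^2 (1 + theta_1 psi_1) = 3 * (1 + (-0.177)(-0.541)) = 3 * 1.095757 = 3.287271
  c_1 = sigma^2 theta_1 = 3 * (-0.177) = -0.531
  c_2 = 0
Equations for k = 0 and k = 1 (AR order 1):
  gamma(0) = phi_1 gamma(1) + c_0
  gamma(1) = phi_1 gamma(0) + c_1
Substituting the second into the first: gamma(0) (1 - phi_1^2) = c_0 + phi_1 c_1, so
  gamma(0) = (c_0 + phi_1 c_1) / (1 - phi_1^2) = (3.287271 + (-0.364)(-0.531)) / (1 - (-0.364)^2) = 3.480555 / 0.867504 = 4.012149.
  gamma(1) = phi_1 gamma(0) + c_1 = (-0.364)(4.012149) + (-0.531) = -1.991422.
For k = 2 (> q): gamma(2) = phi_1 gamma(1) = (-0.364)(-1.991422) = 0.724878.
Therefore gamma(2) = 0.7249 (to 4 decimal places).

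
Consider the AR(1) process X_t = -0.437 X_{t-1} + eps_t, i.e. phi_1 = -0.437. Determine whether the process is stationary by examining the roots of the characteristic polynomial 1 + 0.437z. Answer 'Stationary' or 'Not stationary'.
\text{Stationary}

The AR(p) characteristic polynomial is P(z) = 1 + 0.437z.
Stationarity requires all roots to lie outside the unit circle, i.e. |z| > 1 for every root.
This is linear in z: 1 + (0.437) z = 0  =>  z = -1/(0.437) = -2.28833,  |z| = 2.28833.
Moduli of all roots: 2.2883.
All moduli strictly greater than 1? Yes.
Verdict: Stationary.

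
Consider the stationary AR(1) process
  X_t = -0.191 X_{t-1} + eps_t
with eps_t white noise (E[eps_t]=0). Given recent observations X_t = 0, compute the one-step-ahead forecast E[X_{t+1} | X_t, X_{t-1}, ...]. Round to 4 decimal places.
E[X_{t+1} \mid \mathcal F_t] = 0.0000

For an AR(p) model X_t = c + sum_i phi_i X_{t-i} + eps_t, the
one-step-ahead conditional mean is
  E[X_{t+1} | X_t, ...] = c + sum_i phi_i X_{t+1-i}.
Substitute known values:
  E[X_{t+1} | ...] = (-0.191) * (0)
                   = 0.0000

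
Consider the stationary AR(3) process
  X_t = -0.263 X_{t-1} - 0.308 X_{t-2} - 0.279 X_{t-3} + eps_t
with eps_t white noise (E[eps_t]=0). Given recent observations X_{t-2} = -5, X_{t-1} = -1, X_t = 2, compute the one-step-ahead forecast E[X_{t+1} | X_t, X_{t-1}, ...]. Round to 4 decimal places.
E[X_{t+1} \mid \mathcal F_t] = 1.1770

For an AR(p) model X_t = c + sum_i phi_i X_{t-i} + eps_t, the
one-step-ahead conditional mean is
  E[X_{t+1} | X_t, ...] = c + sum_i phi_i X_{t+1-i}.
Substitute known values:
  E[X_{t+1} | ...] = (-0.263) * (2) + (-0.308) * (-1) + (-0.279) * (-5)
                   = 1.1770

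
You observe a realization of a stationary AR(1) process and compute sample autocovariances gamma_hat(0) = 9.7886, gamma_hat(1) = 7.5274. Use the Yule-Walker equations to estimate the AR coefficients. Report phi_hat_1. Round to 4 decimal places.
\hat\phi_{1} = 0.7690

The Yule-Walker equations for an AR(p) process read, in matrix form,
  Gamma_p phi = r_p,   with   (Gamma_p)_{ij} = gamma(|i - j|),
                       (r_p)_i = gamma(i),   i,j = 1..p.
Substitute the sample gammas (Toeplitz matrix and right-hand side of size 1):
  Gamma_p = [[9.7886]]
  r_p     = [7.5274]
With p = 1 this is the single equation gamma(0) phi_1 = gamma(1):
  phi_hat_1 = gamma(1) / gamma(0) = 7.5274 / 9.7886 = 0.7690.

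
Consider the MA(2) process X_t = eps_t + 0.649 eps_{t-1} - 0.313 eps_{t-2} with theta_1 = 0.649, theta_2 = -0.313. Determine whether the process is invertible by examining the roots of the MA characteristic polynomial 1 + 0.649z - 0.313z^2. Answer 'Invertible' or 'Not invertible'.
\text{Invertible}

The MA(q) characteristic polynomial is P(z) = 1 + 0.649z - 0.313z^2.
Invertibility requires all roots to lie outside the unit circle, i.e. |z| > 1 for every root.
Set 1 + (0.649) z + (-0.313) z^2 = 0, i.e. a z^2 + b z + c = 0 with a = -0.313, b = 0.649, c = 1.
Discriminant D = b^2 - 4ac = (0.649)^2 - 4*(-0.313)*1 = 0.421201 - (-1.252) = 1.673201.
D >= 0, so the roots are real: z = (-b +/- sqrt(D)) / (2a) = (-0.649 +/- 1.293523) / (-0.626).
  z_1 = (-0.649 + 1.293523) / (-0.626) = -1.0296,   |z_1| = 1.0296.
  z_2 = (-0.649 - 1.293523) / (-0.626) = 3.1031,   |z_2| = 3.1031.
Moduli of all roots: 1.0296, 3.1031.
All moduli strictly greater than 1? Yes.
Verdict: Invertible.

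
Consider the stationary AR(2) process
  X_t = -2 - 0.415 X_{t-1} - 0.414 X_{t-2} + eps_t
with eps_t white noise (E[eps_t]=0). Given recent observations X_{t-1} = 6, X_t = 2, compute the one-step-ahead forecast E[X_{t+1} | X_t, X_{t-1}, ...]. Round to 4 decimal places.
E[X_{t+1} \mid \mathcal F_t] = -5.3140

For an AR(p) model X_t = c + sum_i phi_i X_{t-i} + eps_t, the
one-step-ahead conditional mean is
  E[X_{t+1} | X_t, ...] = c + sum_i phi_i X_{t+1-i}.
Substitute known values:
  E[X_{t+1} | ...] = -2 + (-0.415) * (2) + (-0.414) * (6)
                   = -5.3140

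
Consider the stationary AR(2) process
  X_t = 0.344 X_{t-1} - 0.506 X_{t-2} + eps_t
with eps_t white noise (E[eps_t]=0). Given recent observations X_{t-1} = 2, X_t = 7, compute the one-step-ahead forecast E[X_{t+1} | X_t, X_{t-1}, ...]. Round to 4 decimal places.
E[X_{t+1} \mid \mathcal F_t] = 1.3960

For an AR(p) model X_t = c + sum_i phi_i X_{t-i} + eps_t, the
one-step-ahead conditional mean is
  E[X_{t+1} | X_t, ...] = c + sum_i phi_i X_{t+1-i}.
Substitute known values:
  E[X_{t+1} | ...] = (0.344) * (7) + (-0.506) * (2)
                   = 1.3960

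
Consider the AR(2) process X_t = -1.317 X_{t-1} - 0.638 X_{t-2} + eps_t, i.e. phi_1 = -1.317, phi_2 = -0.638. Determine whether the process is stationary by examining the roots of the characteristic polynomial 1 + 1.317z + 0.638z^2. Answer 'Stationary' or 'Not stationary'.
\text{Stationary}

The AR(p) characteristic polynomial is P(z) = 1 + 1.317z + 0.638z^2.
Stationarity requires all roots to lie outside the unit circle, i.e. |z| > 1 for every root.
Set 1 + (1.317) z + (0.638) z^2 = 0, i.e. a z^2 + b z + c = 0 with a = 0.638, b = 1.317, c = 1.
Discriminant D = b^2 - 4ac = (1.317)^2 - 4*(0.638)*1 = 1.734489 - (2.552) = -0.817511.
D < 0, so the roots are the complex-conjugate pair z = (-b +/- i sqrt(-D)) / (2a) = -1.0321 +/- 0.7086i.
For a conjugate pair |z|^2 = z * conj(z) = (product of roots) = c/a = 1/(0.638) = 1.567398, so |z| = sqrt(1.567398) = 1.252 for both roots.
Moduli of all roots: 1.2520, 1.2520.
All moduli strictly greater than 1? Yes.
Verdict: Stationary.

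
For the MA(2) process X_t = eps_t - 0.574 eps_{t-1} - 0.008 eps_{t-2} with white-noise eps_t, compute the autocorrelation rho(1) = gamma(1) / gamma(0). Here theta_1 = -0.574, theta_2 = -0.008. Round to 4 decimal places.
\rho(1) = -0.4283

For an MA(q) process with theta_0 = 1, the autocovariance is
  gamma(k) = sigma^2 * sum_{i=0..q-k} theta_i * theta_{i+k},
and rho(k) = gamma(k) / gamma(0). Sigma^2 cancels.
  numerator   = (1)*(-0.574) + (-0.574)*(-0.008) = -0.569408.
  denominator = (1)^2 + (-0.574)^2 + (-0.008)^2 = 1.32954.
  rho(1) = -0.569408 / 1.32954 = -0.4283.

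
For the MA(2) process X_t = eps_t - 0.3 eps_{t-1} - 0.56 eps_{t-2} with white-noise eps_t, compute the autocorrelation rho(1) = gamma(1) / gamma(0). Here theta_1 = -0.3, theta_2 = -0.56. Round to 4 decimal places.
\rho(1) = -0.0940

For an MA(q) process with theta_0 = 1, the autocovariance is
  gamma(k) = sigma^2 * sum_{i=0..q-k} theta_i * theta_{i+k},
and rho(k) = gamma(k) / gamma(0). Sigma^2 cancels.
  numerator   = (1)*(-0.3) + (-0.3)*(-0.56) = -0.132.
  denominator = (1)^2 + (-0.3)^2 + (-0.56)^2 = 1.4036.
  rho(1) = -0.132 / 1.4036 = -0.0940.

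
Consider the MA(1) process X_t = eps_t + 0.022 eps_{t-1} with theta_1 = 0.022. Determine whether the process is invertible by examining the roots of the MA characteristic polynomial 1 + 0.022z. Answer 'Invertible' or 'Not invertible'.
\text{Invertible}

The MA(q) characteristic polynomial is P(z) = 1 + 0.022z.
Invertibility requires all roots to lie outside the unit circle, i.e. |z| > 1 for every root.
This is linear in z: 1 + (0.022) z = 0  =>  z = -1/(0.022) = -45.454545,  |z| = 45.454545.
Moduli of all roots: 45.4545.
All moduli strictly greater than 1? Yes.
Verdict: Invertible.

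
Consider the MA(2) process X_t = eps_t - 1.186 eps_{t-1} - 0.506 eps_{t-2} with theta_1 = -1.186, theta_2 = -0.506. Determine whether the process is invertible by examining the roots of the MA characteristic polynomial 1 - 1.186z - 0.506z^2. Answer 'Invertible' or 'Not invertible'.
\text{Not invertible}

The MA(q) characteristic polynomial is P(z) = 1 - 1.186z - 0.506z^2.
Invertibility requires all roots to lie outside the unit circle, i.e. |z| > 1 for every root.
Set 1 + (-1.186) z + (-0.506) z^2 = 0, i.e. a z^2 + b z + c = 0 with a = -0.506, b = -1.186, c = 1.
Discriminant D = b^2 - 4ac = (-1.186)^2 - 4*(-0.506)*1 = 1.406596 - (-2.024) = 3.430596.
D >= 0, so the roots are real: z = (-b +/- sqrt(D)) / (2a) = (1.186 +/- 1.852187) / (-1.012).
  z_1 = (1.186 + 1.852187) / (-1.012) = -3.0022,   |z_1| = 3.0022.
  z_2 = (1.186 - 1.852187) / (-1.012) = 0.6583,   |z_2| = 0.6583.
Moduli of all roots: 3.0022, 0.6583.
All moduli strictly greater than 1? No.
Verdict: Not invertible.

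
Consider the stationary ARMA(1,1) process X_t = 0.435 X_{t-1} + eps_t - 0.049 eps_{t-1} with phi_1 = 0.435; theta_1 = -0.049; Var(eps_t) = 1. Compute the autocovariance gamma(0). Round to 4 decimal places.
\gamma(0) = 1.1838

Multiply the model equation by X_{t-k} and take expectations. With theta_0 = psi_0 = 1 and psi_j the MA(infinity) weights, this gives
  gamma(k) - sum_i phi_i gamma(k-i) = c_k,
  c_k = sigma^2 * sum_{j=k..q} theta_j psi_{j-k}   (c_k = 0 for k > q),
using gamma(-m) = gamma(m).
psi-weights needed (psi_j = theta_j + sum_i phi_i psi_{j-i}):
  psi_1 = theta_1 + phi_1 = -0.049 + (0.435) = 0.386
Right-hand sides:
  c_0 = sigma^2 (1 + theta_1 psi_1) = 1 * (1 + (-0.049)(0.386)) = 1 * 0.981086 = 0.981086
  c_1 = sigma^2 theta_1 = 1 * (-0.049) = -0.049
  c_2 = 0
Equations for k = 0 and k = 1 (AR order 1):
  gamma(0) = phi_1 gamma(1) + c_0
  gamma(1) = phi_1 gamma(0) + c_1
Substituting the second into the first: gamma(0) (1 - phi_1^2) = c_0 + phi_1 c_1, so
  gamma(0) = (c_0 + phi_1 c_1) / (1 - phi_1^2) = (0.981086 + (0.435)(-0.049)) / (1 - (0.435)^2) = 0.959771 / 0.810775 = 1.18377.
Therefore gamma(0) = 1.1838 (to 4 decimal places).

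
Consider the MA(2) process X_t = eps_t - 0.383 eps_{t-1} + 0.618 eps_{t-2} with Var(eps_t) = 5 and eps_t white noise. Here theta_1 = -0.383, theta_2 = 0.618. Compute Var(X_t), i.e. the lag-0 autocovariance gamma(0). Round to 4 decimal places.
\gamma(0) = 7.6431

For an MA(q) process X_t = eps_t + sum_i theta_i eps_{t-i} with
Var(eps_t) = sigma^2, the variance is
  gamma(0) = sigma^2 * (1 + sum_i theta_i^2).
  sum_i theta_i^2 = (-0.383)^2 + (0.618)^2 = 0.146689 + 0.381924 = 0.528613.
  gamma(0) = 5 * (1 + 0.528613) = 5 * 1.528613 = 7.643065, which rounds to 7.6431.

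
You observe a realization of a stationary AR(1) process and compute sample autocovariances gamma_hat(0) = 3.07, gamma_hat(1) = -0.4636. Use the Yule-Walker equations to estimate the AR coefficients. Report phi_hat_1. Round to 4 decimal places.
\hat\phi_{1} = -0.1510

The Yule-Walker equations for an AR(p) process read, in matrix form,
  Gamma_p phi = r_p,   with   (Gamma_p)_{ij} = gamma(|i - j|),
                       (r_p)_i = gamma(i),   i,j = 1..p.
Substitute the sample gammas (Toeplitz matrix and right-hand side of size 1):
  Gamma_p = [[3.07]]
  r_p     = [-0.4636]
With p = 1 this is the single equation gamma(0) phi_1 = gamma(1):
  phi_hat_1 = gamma(1) / gamma(0) = -0.4636 / 3.07 = -0.1510.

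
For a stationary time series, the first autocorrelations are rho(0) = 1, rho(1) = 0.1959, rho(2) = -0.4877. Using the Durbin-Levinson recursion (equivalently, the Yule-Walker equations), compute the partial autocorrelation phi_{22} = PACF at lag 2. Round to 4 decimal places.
\phi_{22} = -0.5471

The PACF at lag k is phi_{kk}, the last component of the solution
to the Yule-Walker system G_k phi = r_k where
  (G_k)_{ij} = rho(|i - j|), (r_k)_i = rho(i), i,j = 1..k.
Equivalently, Durbin-Levinson gives phi_{kk} iteratively:
  phi_{11} = rho(1)
  phi_{kk} = [rho(k) - sum_{j=1..k-1} phi_{k-1,j} rho(k-j)]
            / [1 - sum_{j=1..k-1} phi_{k-1,j} rho(j)],
  phi_{k,j} = phi_{k-1,j} - phi_{kk} phi_{k-1,k-j},  j = 1..k-1.
Step k = 1:
  phi_11 = rho(1) = 0.1959.
Step k = 2:
  phi_22 = [rho(2) - phi_11 rho(1)] / [1 - phi_11 rho(1)] = [-0.4877 - (0.1959)(0.1959)] / [1 - (0.1959)(0.1959)]
         = -0.52607681 / 0.96162319 = -0.5471.
Therefore phi_{22} = -0.5471.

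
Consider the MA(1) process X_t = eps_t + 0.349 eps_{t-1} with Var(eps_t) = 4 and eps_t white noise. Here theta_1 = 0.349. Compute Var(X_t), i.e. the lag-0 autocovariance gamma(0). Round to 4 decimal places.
\gamma(0) = 4.4872

For an MA(q) process X_t = eps_t + sum_i theta_i eps_{t-i} with
Var(eps_t) = sigma^2, the variance is
  gamma(0) = sigma^2 * (1 + sum_i theta_i^2).
  sum_i theta_i^2 = (0.349)^2 = 0.121801.
  gamma(0) = 4 * (1 + 0.121801) = 4 * 1.121801 = 4.487204, which rounds to 4.4872.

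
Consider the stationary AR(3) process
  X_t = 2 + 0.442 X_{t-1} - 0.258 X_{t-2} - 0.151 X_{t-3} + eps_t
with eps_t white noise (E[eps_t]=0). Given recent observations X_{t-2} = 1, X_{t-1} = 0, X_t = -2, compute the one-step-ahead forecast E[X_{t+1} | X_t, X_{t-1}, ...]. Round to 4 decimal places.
E[X_{t+1} \mid \mathcal F_t] = 0.9650

For an AR(p) model X_t = c + sum_i phi_i X_{t-i} + eps_t, the
one-step-ahead conditional mean is
  E[X_{t+1} | X_t, ...] = c + sum_i phi_i X_{t+1-i}.
Substitute known values:
  E[X_{t+1} | ...] = 2 + (0.442) * (-2) + (-0.258) * (0) + (-0.151) * (1)
                   = 0.9650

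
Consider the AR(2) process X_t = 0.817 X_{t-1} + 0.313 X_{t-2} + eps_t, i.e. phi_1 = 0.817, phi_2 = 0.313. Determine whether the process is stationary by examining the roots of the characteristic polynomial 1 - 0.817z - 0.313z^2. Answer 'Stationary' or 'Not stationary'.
\text{Not stationary}

The AR(p) characteristic polynomial is P(z) = 1 - 0.817z - 0.313z^2.
Stationarity requires all roots to lie outside the unit circle, i.e. |z| > 1 for every root.
Set 1 + (-0.817) z + (-0.313) z^2 = 0, i.e. a z^2 + b z + c = 0 with a = -0.313, b = -0.817, c = 1.
Discriminant D = b^2 - 4ac = (-0.817)^2 - 4*(-0.313)*1 = 0.667489 - (-1.252) = 1.919489.
D >= 0, so the roots are real: z = (-b +/- sqrt(D)) / (2a) = (0.817 +/- 1.385456) / (-0.626).
  z_1 = (0.817 + 1.385456) / (-0.626) = -3.5183,   |z_1| = 3.5183.
  z_2 = (0.817 - 1.385456) / (-0.626) = 0.9081,   |z_2| = 0.9081.
Moduli of all roots: 3.5183, 0.9081.
All moduli strictly greater than 1? No.
Verdict: Not stationary.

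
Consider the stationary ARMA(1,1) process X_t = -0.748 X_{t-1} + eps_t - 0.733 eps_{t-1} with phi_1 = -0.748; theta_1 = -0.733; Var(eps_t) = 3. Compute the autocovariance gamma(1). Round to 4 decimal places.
\gamma(1) = -15.6165

Multiply the model equation by X_{t-k} and take expectations. With theta_0 = psi_0 = 1 and psi_j the MA(infinity) weights, this gives
  gamma(k) - sum_i phi_i gamma(k-i) = c_k,
  c_k = sigma^2 * sum_{j=k..q} theta_j psi_{j-k}   (c_k = 0 for k > q),
using gamma(-m) = gamma(m).
psi-weights needed (psi_j = theta_j + sum_i phi_i psi_{j-i}):
  psi_1 = theta_1 + phi_1 = -0.733 + (-0.748) = -1.481
Right-hand sides:
  c_0 = sigma^2 (1 + theta_1 psi_1) = 3 * (1 + (-0.733)(-1.481)) = 3 * 2.085573 = 6.256719
  c_1 = sigma^2 theta_1 = 3 * (-0.733) = -2.199
  c_2 = 0
Equations for k = 0 and k = 1 (AR order 1):
  gamma(0) = phi_1 gamma(1) + c_0
  gamma(1) = phi_1 gamma(0) + c_1
Substituting the second into the first: gamma(0) (1 - phi_1^2) = c_0 + phi_1 c_1, so
  gamma(0) = (c_0 + phi_1 c_1) / (1 - phi_1^2) = (6.256719 + (-0.748)(-2.199)) / (1 - (-0.748)^2) = 7.901571 / 0.440496 = 17.937895.
  gamma(1) = phi_1 gamma(0) + c_1 = (-0.748)(17.937895) + (-2.199) = -15.616545.
Therefore gamma(1) = -15.6165 (to 4 decimal places).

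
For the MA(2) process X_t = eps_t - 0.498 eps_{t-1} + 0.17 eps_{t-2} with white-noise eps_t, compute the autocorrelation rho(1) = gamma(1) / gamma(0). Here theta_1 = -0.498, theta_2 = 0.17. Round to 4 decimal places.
\rho(1) = -0.4563

For an MA(q) process with theta_0 = 1, the autocovariance is
  gamma(k) = sigma^2 * sum_{i=0..q-k} theta_i * theta_{i+k},
and rho(k) = gamma(k) / gamma(0). Sigma^2 cancels.
  numerator   = (1)*(-0.498) + (-0.498)*(0.17) = -0.58266.
  denominator = (1)^2 + (-0.498)^2 + (0.17)^2 = 1.276904.
  rho(1) = -0.58266 / 1.276904 = -0.4563.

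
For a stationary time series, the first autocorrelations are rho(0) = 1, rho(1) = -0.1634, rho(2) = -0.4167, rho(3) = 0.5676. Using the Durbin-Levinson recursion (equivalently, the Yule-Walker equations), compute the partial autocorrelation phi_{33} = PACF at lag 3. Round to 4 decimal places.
\phi_{33} = 0.5109

The PACF at lag k is phi_{kk}, the last component of the solution
to the Yule-Walker system G_k phi = r_k where
  (G_k)_{ij} = rho(|i - j|), (r_k)_i = rho(i), i,j = 1..k.
Equivalently, Durbin-Levinson gives phi_{kk} iteratively:
  phi_{11} = rho(1)
  phi_{kk} = [rho(k) - sum_{j=1..k-1} phi_{k-1,j} rho(k-j)]
            / [1 - sum_{j=1..k-1} phi_{k-1,j} rho(j)],
  phi_{k,j} = phi_{k-1,j} - phi_{kk} phi_{k-1,k-j},  j = 1..k-1.
Step k = 1:
  phi_11 = rho(1) = -0.1634.
Step k = 2:
  phi_22 = [rho(2) - phi_11 rho(1)] / [1 - phi_11 rho(1)] = [-0.4167 - (-0.1634)(-0.1634)] / [1 - (-0.1634)(-0.1634)]
         = -0.44339956 / 0.97330044 = -0.455563.
  Update: phi_21 = phi_11 - phi_22 phi_11 = -0.1634 - (-0.455563)(-0.1634) = -0.237839.
Step k = 3:
  phi_33 = [rho(3) - phi_21 rho(2) - phi_22 rho(1)] / [1 - phi_21 rho(1) - phi_22 rho(2)]
    numerator   = 0.5676 - (-0.237839)(-0.4167) - (-0.455563)(-0.1634) = 0.39405352
    denominator = 1 - (-0.237839)(-0.1634) - (-0.455563)(-0.4167) = 0.77130406
  phi_33 = 0.39405352 / 0.77130406 = 0.5109.
Therefore phi_{33} = 0.5109.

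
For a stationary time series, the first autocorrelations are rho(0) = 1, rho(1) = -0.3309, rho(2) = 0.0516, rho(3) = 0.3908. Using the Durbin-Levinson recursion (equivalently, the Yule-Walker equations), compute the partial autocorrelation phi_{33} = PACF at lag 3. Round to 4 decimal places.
\phi_{33} = 0.4370

The PACF at lag k is phi_{kk}, the last component of the solution
to the Yule-Walker system G_k phi = r_k where
  (G_k)_{ij} = rho(|i - j|), (r_k)_i = rho(i), i,j = 1..k.
Equivalently, Durbin-Levinson gives phi_{kk} iteratively:
  phi_{11} = rho(1)
  phi_{kk} = [rho(k) - sum_{j=1..k-1} phi_{k-1,j} rho(k-j)]
            / [1 - sum_{j=1..k-1} phi_{k-1,j} rho(j)],
  phi_{k,j} = phi_{k-1,j} - phi_{kk} phi_{k-1,k-j},  j = 1..k-1.
Step k = 1:
  phi_11 = rho(1) = -0.3309.
Step k = 2:
  phi_22 = [rho(2) - phi_11 rho(1)] / [1 - phi_11 rho(1)] = [0.0516 - (-0.3309)(-0.3309)] / [1 - (-0.3309)(-0.3309)]
         = -0.05789481 / 0.89050519 = -0.065013.
  Update: phi_21 = phi_11 - phi_22 phi_11 = -0.3309 - (-0.065013)(-0.3309) = -0.352413.
Step k = 3:
  phi_33 = [rho(3) - phi_21 rho(2) - phi_22 rho(1)] / [1 - phi_21 rho(1) - phi_22 rho(2)]
    numerator   = 0.3908 - (-0.352413)(0.0516) - (-0.065013)(-0.3309) = 0.38747156
    denominator = 1 - (-0.352413)(-0.3309) - (-0.065013)(0.0516) = 0.88674125
  phi_33 = 0.38747156 / 0.88674125 = 0.437.
Therefore phi_{33} = 0.4370.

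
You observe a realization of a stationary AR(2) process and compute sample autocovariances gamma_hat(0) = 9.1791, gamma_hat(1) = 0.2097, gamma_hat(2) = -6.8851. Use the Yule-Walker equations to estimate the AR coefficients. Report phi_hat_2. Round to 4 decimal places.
\hat\phi_{2} = -0.7510

The Yule-Walker equations for an AR(p) process read, in matrix form,
  Gamma_p phi = r_p,   with   (Gamma_p)_{ij} = gamma(|i - j|),
                       (r_p)_i = gamma(i),   i,j = 1..p.
Substitute the sample gammas (Toeplitz matrix and right-hand side of size 2):
  Gamma_p = [[9.1791, 0.2097], [0.2097, 9.1791]]
  r_p     = [0.2097, -6.8851]
Written out:
  9.1791 phi_1 + 0.2097 phi_2 = 0.2097
  0.2097 phi_1 + 9.1791 phi_2 = -6.8851
Solve by Cramer's rule:
  det = gamma(0)^2 - gamma(1)^2 = (9.1791)^2 - (0.2097)^2 = 84.25587681 - 0.04397409 = 84.21190272
  phi_hat_1 = [gamma(1) gamma(0) - gamma(1) gamma(2)] / det = [(0.2097)(9.1791) - (0.2097)(-6.8851)] / 84.21190272 = 3.36866274 / 84.21190272 = 0.04
  phi_hat_2 = [gamma(0) gamma(2) - gamma(1)^2] / det = [(9.1791)(-6.8851) - (0.2097)^2] / 84.21190272 = -63.2429955 / 84.21190272 = -0.751
So phi_hat = [0.0400, -0.7510].
Therefore phi_hat_2 = -0.7510.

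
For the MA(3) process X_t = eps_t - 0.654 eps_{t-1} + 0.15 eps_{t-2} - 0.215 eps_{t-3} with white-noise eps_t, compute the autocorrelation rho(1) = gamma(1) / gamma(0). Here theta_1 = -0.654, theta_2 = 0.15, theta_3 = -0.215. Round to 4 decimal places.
\rho(1) = -0.5241

For an MA(q) process with theta_0 = 1, the autocovariance is
  gamma(k) = sigma^2 * sum_{i=0..q-k} theta_i * theta_{i+k},
and rho(k) = gamma(k) / gamma(0). Sigma^2 cancels.
  numerator   = (1)*(-0.654) + (-0.654)*(0.15) + (0.15)*(-0.215) = -0.78435.
  denominator = (1)^2 + (-0.654)^2 + (0.15)^2 + (-0.215)^2 = 1.496441.
  rho(1) = -0.78435 / 1.496441 = -0.5241.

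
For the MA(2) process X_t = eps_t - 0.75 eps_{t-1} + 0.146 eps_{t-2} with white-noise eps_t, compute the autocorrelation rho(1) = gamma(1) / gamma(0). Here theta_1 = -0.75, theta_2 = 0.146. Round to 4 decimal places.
\rho(1) = -0.5427

For an MA(q) process with theta_0 = 1, the autocovariance is
  gamma(k) = sigma^2 * sum_{i=0..q-k} theta_i * theta_{i+k},
and rho(k) = gamma(k) / gamma(0). Sigma^2 cancels.
  numerator   = (1)*(-0.75) + (-0.75)*(0.146) = -0.8595.
  denominator = (1)^2 + (-0.75)^2 + (0.146)^2 = 1.583816.
  rho(1) = -0.8595 / 1.583816 = -0.5427.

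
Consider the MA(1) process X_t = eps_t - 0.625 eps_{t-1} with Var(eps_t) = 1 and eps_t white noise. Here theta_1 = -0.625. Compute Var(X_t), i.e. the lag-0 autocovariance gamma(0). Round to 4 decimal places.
\gamma(0) = 1.3906

For an MA(q) process X_t = eps_t + sum_i theta_i eps_{t-i} with
Var(eps_t) = sigma^2, the variance is
  gamma(0) = sigma^2 * (1 + sum_i theta_i^2).
  sum_i theta_i^2 = (-0.625)^2 = 0.390625.
  gamma(0) = 1 * (1 + 0.390625) = 1 * 1.390625 = 1.390625, which rounds to 1.3906.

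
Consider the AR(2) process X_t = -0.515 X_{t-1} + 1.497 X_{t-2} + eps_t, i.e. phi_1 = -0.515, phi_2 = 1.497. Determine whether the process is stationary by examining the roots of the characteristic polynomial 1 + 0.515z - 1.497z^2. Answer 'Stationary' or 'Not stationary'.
\text{Not stationary}

The AR(p) characteristic polynomial is P(z) = 1 + 0.515z - 1.497z^2.
Stationarity requires all roots to lie outside the unit circle, i.e. |z| > 1 for every root.
Set 1 + (0.515) z + (-1.497) z^2 = 0, i.e. a z^2 + b z + c = 0 with a = -1.497, b = 0.515, c = 1.
Discriminant D = b^2 - 4ac = (0.515)^2 - 4*(-1.497)*1 = 0.265225 - (-5.988) = 6.253225.
D >= 0, so the roots are real: z = (-b +/- sqrt(D)) / (2a) = (-0.515 +/- 2.500645) / (-2.994).
  z_1 = (-0.515 + 2.500645) / (-2.994) = -0.6632,   |z_1| = 0.6632.
  z_2 = (-0.515 - 2.500645) / (-2.994) = 1.0072,   |z_2| = 1.0072.
Moduli of all roots: 0.6632, 1.0072.
All moduli strictly greater than 1? No.
Verdict: Not stationary.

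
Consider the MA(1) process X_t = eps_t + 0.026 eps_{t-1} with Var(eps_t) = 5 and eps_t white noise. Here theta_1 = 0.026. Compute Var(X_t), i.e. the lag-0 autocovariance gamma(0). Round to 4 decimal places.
\gamma(0) = 5.0034

For an MA(q) process X_t = eps_t + sum_i theta_i eps_{t-i} with
Var(eps_t) = sigma^2, the variance is
  gamma(0) = sigma^2 * (1 + sum_i theta_i^2).
  sum_i theta_i^2 = (0.026)^2 = 0.000676.
  gamma(0) = 5 * (1 + 0.000676) = 5 * 1.000676 = 5.00338, which rounds to 5.0034.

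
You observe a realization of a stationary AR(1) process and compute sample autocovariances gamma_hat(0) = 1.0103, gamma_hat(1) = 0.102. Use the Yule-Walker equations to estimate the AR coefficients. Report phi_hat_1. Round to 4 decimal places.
\hat\phi_{1} = 0.1010

The Yule-Walker equations for an AR(p) process read, in matrix form,
  Gamma_p phi = r_p,   with   (Gamma_p)_{ij} = gamma(|i - j|),
                       (r_p)_i = gamma(i),   i,j = 1..p.
Substitute the sample gammas (Toeplitz matrix and right-hand side of size 1):
  Gamma_p = [[1.0103]]
  r_p     = [0.102]
With p = 1 this is the single equation gamma(0) phi_1 = gamma(1):
  phi_hat_1 = gamma(1) / gamma(0) = 0.102 / 1.0103 = 0.1010.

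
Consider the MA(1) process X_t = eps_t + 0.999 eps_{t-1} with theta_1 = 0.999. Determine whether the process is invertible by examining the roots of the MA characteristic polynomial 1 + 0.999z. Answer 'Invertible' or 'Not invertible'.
\text{Invertible}

The MA(q) characteristic polynomial is P(z) = 1 + 0.999z.
Invertibility requires all roots to lie outside the unit circle, i.e. |z| > 1 for every root.
This is linear in z: 1 + (0.999) z = 0  =>  z = -1/(0.999) = -1.001001,  |z| = 1.001001.
Moduli of all roots: 1.0010.
All moduli strictly greater than 1? Yes.
Verdict: Invertible.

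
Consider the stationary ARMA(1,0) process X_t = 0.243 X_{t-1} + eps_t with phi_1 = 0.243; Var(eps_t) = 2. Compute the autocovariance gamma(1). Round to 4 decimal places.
\gamma(1) = 0.5165

Multiply the model equation by X_{t-k} and take expectations. With theta_0 = psi_0 = 1 and psi_j the MA(infinity) weights, this gives
  gamma(k) - sum_i phi_i gamma(k-i) = c_k,
  c_k = sigma^2 * sum_{j=k..q} theta_j psi_{j-k}   (c_k = 0 for k > q),
using gamma(-m) = gamma(m).
Pure AR (q = 0): c_0 = sigma^2 = 2, c_k = 0 for k >= 1.
Equations for k = 0 and k = 1 (AR order 1):
  gamma(0) = phi_1 gamma(1) + c_0
  gamma(1) = phi_1 gamma(0) + c_1
Substituting the second into the first: gamma(0) (1 - phi_1^2) = c_0 + phi_1 c_1, so
  gamma(0) = c_0 / (1 - phi_1^2) = 2 / (1 - (0.243)^2) = 2 / 0.940951 = 2.125509.
  gamma(1) = phi_1 gamma(0) = (0.243)(2.125509) = 0.516499.
Therefore gamma(1) = 0.5165 (to 4 decimal places).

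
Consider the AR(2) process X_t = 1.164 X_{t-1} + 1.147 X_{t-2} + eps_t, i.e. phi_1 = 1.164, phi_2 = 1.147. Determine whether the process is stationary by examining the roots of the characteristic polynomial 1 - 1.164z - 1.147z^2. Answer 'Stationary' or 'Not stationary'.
\text{Not stationary}

The AR(p) characteristic polynomial is P(z) = 1 - 1.164z - 1.147z^2.
Stationarity requires all roots to lie outside the unit circle, i.e. |z| > 1 for every root.
Set 1 + (-1.164) z + (-1.147) z^2 = 0, i.e. a z^2 + b z + c = 0 with a = -1.147, b = -1.164, c = 1.
Discriminant D = b^2 - 4ac = (-1.164)^2 - 4*(-1.147)*1 = 1.354896 - (-4.588) = 5.942896.
D >= 0, so the roots are real: z = (-b +/- sqrt(D)) / (2a) = (1.164 +/- 2.437806) / (-2.294).
  z_1 = (1.164 + 2.437806) / (-2.294) = -1.5701,   |z_1| = 1.5701.
  z_2 = (1.164 - 2.437806) / (-2.294) = 0.5553,   |z_2| = 0.5553.
Moduli of all roots: 1.5701, 0.5553.
All moduli strictly greater than 1? No.
Verdict: Not stationary.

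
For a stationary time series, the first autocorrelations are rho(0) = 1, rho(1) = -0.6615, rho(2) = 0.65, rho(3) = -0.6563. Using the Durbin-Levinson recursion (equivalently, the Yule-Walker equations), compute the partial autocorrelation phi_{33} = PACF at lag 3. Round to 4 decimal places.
\phi_{33} = -0.2880

The PACF at lag k is phi_{kk}, the last component of the solution
to the Yule-Walker system G_k phi = r_k where
  (G_k)_{ij} = rho(|i - j|), (r_k)_i = rho(i), i,j = 1..k.
Equivalently, Durbin-Levinson gives phi_{kk} iteratively:
  phi_{11} = rho(1)
  phi_{kk} = [rho(k) - sum_{j=1..k-1} phi_{k-1,j} rho(k-j)]
            / [1 - sum_{j=1..k-1} phi_{k-1,j} rho(j)],
  phi_{k,j} = phi_{k-1,j} - phi_{kk} phi_{k-1,k-j},  j = 1..k-1.
Step k = 1:
  phi_11 = rho(1) = -0.6615.
Step k = 2:
  phi_22 = [rho(2) - phi_11 rho(1)] / [1 - phi_11 rho(1)] = [0.65 - (-0.6615)(-0.6615)] / [1 - (-0.6615)(-0.6615)]
         = 0.21241775 / 0.56241775 = 0.377687.
  Update: phi_21 = phi_11 - phi_22 phi_11 = -0.6615 - (0.377687)(-0.6615) = -0.41166.
Step k = 3:
  phi_33 = [rho(3) - phi_21 rho(2) - phi_22 rho(1)] / [1 - phi_21 rho(1) - phi_22 rho(2)]
    numerator   = -0.6563 - (-0.41166)(0.65) - (0.377687)(-0.6615) = -0.13888107
    denominator = 1 - (-0.41166)(-0.6615) - (0.377687)(0.65) = 0.48219037
  phi_33 = -0.13888107 / 0.48219037 = -0.288.
Therefore phi_{33} = -0.2880.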